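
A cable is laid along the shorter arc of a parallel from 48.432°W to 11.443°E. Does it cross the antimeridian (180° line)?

Signed shortest Δλ = ((11.443 − -48.432 + 180) mod 360) − 180 = 59.875°.
Going east by 59.875° from -48.432° reaches +11.443° without touching 180°.

No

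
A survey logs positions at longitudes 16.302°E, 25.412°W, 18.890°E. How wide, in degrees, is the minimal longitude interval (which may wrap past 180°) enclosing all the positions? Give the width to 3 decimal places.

44.302°

Sort the longitudes: -25.412°, +16.302°, +18.890°.
Eastward gaps between consecutive values (wrapping around): 41.714°, 2.588°, 315.698°.
Largest gap = 315.698° ⇒ minimal covering band is its complement: 360° − 315.698° = 44.302°.
Band runs from -25.412° eastward to +18.890°.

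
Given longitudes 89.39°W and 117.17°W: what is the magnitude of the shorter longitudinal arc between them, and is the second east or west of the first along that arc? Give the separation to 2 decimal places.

Raw difference: -117.17 − -89.39 = -27.78°.
Normalise into (−180°, 180°]: -27.78° stays -27.78°.
Negative ⇒ the second point lies to the west; separation 27.78°.

27.78° west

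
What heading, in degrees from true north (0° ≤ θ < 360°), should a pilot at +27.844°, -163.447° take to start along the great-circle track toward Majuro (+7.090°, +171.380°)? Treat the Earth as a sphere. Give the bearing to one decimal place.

233.7°

Δλ = 171.380 − -163.447 = 334.827°; wrapped into (−180°, 180°]: -25.173°.
θ = atan2( sin Δλ · cos φ₂ , cos φ₁ · sin φ₂ − sin φ₁ · cos φ₂ · cos Δλ )
  = atan2(-0.42210, -0.31034) = -126.324° → normalised to [0°, 360°): 233.676°.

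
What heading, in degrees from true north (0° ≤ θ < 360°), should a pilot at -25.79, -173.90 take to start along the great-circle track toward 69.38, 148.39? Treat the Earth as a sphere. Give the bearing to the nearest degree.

Δλ = 148.39 − -173.90 = 322.29°; wrapped into (−180°, 180°]: -37.71°.
θ = atan2( sin Δλ · cos φ₂ , cos φ₁ · sin φ₂ − sin φ₁ · cos φ₂ · cos Δλ )
  = atan2(-0.21541, 0.96393) = -12.597° → normalised to [0°, 360°): 347.403°.

347°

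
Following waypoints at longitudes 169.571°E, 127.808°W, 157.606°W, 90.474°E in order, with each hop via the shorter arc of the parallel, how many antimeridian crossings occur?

Leg 1: +169.571° → -127.808°, shortest Δλ = 62.621° (east) — crosses 180°.
Leg 2: -127.808° → -157.606°, shortest Δλ = -29.798° (west) — does not cross 180°.
Leg 3: -157.606° → +90.474°, shortest Δλ = -111.92° (west) — crosses 180°.
Total crossings: 2.

2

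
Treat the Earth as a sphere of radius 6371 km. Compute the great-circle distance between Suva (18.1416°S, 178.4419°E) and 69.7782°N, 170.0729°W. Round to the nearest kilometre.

Δλ = -170.0729 − 178.4419 = -348.5148°; wrapped into (−180°, 180°]: 11.4852°.
Δφ = 69.7782 − -18.1416 = 87.9198°.
a = sin²(Δφ/2) + cos φ₁ · cos φ₂ · sin²(Δλ/2) = 0.485139.
c = 2·atan2(√a, √(1−a)) = 1.54107 rad → d = 6371·c ≈ 9818.16 km.

9818 km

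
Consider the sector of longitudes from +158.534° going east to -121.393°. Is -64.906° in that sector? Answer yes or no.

No

Band width going east from +158.534° to -121.393°: ((-121.393 − 158.534) mod 360) = 80.073°.
Offset of -64.906° east of the west edge: ((-64.906 − 158.534) mod 360) = 136.560°.
136.560° > 80.073° ⇒ outside.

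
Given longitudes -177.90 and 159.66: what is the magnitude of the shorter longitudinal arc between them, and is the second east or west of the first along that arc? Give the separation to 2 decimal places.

22.44° west

Raw difference: 159.66 − -177.90 = 337.56°.
Normalise into (−180°, 180°]: 337.56° − 360° = -22.44°.
Negative ⇒ the second point lies to the west; separation 22.44°.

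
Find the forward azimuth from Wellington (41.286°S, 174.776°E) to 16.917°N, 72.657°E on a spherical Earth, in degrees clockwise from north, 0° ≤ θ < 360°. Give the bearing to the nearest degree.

Δλ = 72.657 − 174.776 = -102.119°.
θ = atan2( sin Δλ · cos φ₂ , cos φ₁ · sin φ₂ − sin φ₁ · cos φ₂ · cos Δλ )
  = atan2(-0.93541, 0.08612) = -84.739° → normalised to [0°, 360°): 275.261°.

275°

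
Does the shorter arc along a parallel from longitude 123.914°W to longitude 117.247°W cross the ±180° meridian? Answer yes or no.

Signed shortest Δλ = ((-117.247 − -123.914 + 180) mod 360) − 180 = 6.667°.
Going east by 6.667° from -123.914° reaches -117.247° without touching 180°.

No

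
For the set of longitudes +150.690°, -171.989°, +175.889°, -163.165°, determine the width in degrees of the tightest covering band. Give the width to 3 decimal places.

Sort the longitudes: -171.989°, -163.165°, +150.690°, +175.889°.
Eastward gaps between consecutive values (wrapping around): 8.824°, 313.855°, 25.199°, 12.122°.
Largest gap = 313.855° ⇒ minimal covering band is its complement: 360° − 313.855° = 46.145°.
Band runs from +150.690° eastward to -163.165°, crossing the antimeridian.

46.145°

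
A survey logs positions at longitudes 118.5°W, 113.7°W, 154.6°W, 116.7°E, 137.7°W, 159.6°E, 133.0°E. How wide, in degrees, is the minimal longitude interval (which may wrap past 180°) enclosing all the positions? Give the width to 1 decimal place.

129.6°

Sort the longitudes: -154.6°, -137.7°, -118.5°, -113.7°, +116.7°, +133.0°, +159.6°.
Eastward gaps between consecutive values (wrapping around): 16.9°, 19.2°, 4.8°, 230.4°, 16.3°, 26.6°, 45.8°.
Largest gap = 230.4° ⇒ minimal covering band is its complement: 360° − 230.4° = 129.6°.
Band runs from +116.7° eastward to -113.7°, crossing the antimeridian.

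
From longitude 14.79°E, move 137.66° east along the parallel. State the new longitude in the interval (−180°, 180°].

Start at +14.79°; shift +137.66° → +152.45°.
+152.45° already lies in (−180°, 180°].

152.45°E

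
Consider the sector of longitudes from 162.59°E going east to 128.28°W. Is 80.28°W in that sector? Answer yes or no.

No

Band width going east from +162.59° to -128.28°: ((-128.28 − 162.59) mod 360) = 69.13°.
Offset of -80.28° east of the west edge: ((-80.28 − 162.59) mod 360) = 117.13°.
117.13° > 69.13° ⇒ outside.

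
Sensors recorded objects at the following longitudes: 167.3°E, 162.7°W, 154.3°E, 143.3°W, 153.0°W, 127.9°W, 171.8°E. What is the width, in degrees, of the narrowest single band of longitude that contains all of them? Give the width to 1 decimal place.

Sort the longitudes: -162.7°, -153.0°, -143.3°, -127.9°, +154.3°, +167.3°, +171.8°.
Eastward gaps between consecutive values (wrapping around): 9.7°, 9.7°, 15.4°, 282.2°, 13.0°, 4.5°, 25.5°.
Largest gap = 282.2° ⇒ minimal covering band is its complement: 360° − 282.2° = 77.8°.
Band runs from +154.3° eastward to -127.9°, crossing the antimeridian.

77.8°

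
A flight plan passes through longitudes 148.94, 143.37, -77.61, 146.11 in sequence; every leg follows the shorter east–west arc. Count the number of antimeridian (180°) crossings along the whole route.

2

Leg 1: +148.94° → +143.37°, shortest Δλ = -5.57° (west) — does not cross 180°.
Leg 2: +143.37° → -77.61°, shortest Δλ = 139.02° (east) — crosses 180°.
Leg 3: -77.61° → +146.11°, shortest Δλ = -136.28° (west) — crosses 180°.
Total crossings: 2.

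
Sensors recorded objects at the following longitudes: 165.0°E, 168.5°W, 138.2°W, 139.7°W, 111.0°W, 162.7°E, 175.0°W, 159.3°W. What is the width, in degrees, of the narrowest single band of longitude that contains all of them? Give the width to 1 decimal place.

86.3°

Sort the longitudes: -175.0°, -168.5°, -159.3°, -139.7°, -138.2°, -111.0°, +162.7°, +165.0°.
Eastward gaps between consecutive values (wrapping around): 6.5°, 9.2°, 19.6°, 1.5°, 27.2°, 273.7°, 2.3°, 20.0°.
Largest gap = 273.7° ⇒ minimal covering band is its complement: 360° − 273.7° = 86.3°.
Band runs from +162.7° eastward to -111.0°, crossing the antimeridian.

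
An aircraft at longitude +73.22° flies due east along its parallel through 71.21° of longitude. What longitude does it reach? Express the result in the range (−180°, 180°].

+144.43°

Start at +73.22°; shift +71.21° → +144.43°.
+144.43° already lies in (−180°, 180°].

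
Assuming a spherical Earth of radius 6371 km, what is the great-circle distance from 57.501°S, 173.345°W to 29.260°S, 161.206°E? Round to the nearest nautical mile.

2001 nmi

Δλ = 161.206 − -173.345 = 334.551°; wrapped into (−180°, 180°]: -25.449°.
Δφ = -29.260 − -57.501 = 28.241°.
a = sin²(Δφ/2) + cos φ₁ · cos φ₂ · sin²(Δλ/2) = 0.082258.
c = 2·atan2(√a, √(1−a)) = 0.58179 rad → d = 6371·c ≈ 3706.55 km ≈ 2001.38 nmi.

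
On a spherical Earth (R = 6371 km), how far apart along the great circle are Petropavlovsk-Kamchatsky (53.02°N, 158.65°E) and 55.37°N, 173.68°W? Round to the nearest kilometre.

1807 km

Δλ = -173.68 − 158.65 = -332.33°; wrapped into (−180°, 180°]: 27.67°.
Δφ = 55.37 − 53.02 = 2.35°.
a = sin²(Δφ/2) + cos φ₁ · cos φ₂ · sin²(Δλ/2) = 0.019967.
c = 2·atan2(√a, √(1−a)) = 0.28356 rad → d = 6371·c ≈ 1806.56 km.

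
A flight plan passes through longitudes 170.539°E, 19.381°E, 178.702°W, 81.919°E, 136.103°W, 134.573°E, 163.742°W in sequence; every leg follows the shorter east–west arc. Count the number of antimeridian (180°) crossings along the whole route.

Leg 1: +170.539° → +19.381°, shortest Δλ = -151.158° (west) — does not cross 180°.
Leg 2: +19.381° → -178.702°, shortest Δλ = 161.917° (east) — crosses 180°.
Leg 3: -178.702° → +81.919°, shortest Δλ = -99.379° (west) — crosses 180°.
Leg 4: +81.919° → -136.103°, shortest Δλ = 141.978° (east) — crosses 180°.
Leg 5: -136.103° → +134.573°, shortest Δλ = -89.324° (west) — crosses 180°.
Leg 6: +134.573° → -163.742°, shortest Δλ = 61.685° (east) — crosses 180°.
Total crossings: 5.

5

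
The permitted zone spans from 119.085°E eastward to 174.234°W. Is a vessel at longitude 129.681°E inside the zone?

Yes

Band width going east from +119.085° to -174.234°: ((-174.234 − 119.085) mod 360) = 66.681°.
Offset of +129.681° east of the west edge: ((129.681 − 119.085) mod 360) = 10.596°.
10.596° ≤ 66.681° ⇒ inside.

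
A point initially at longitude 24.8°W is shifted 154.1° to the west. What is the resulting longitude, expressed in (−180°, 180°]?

Start at -24.8°; shift −154.1° → -178.9°.
-178.9° already lies in (−180°, 180°].

178.9°W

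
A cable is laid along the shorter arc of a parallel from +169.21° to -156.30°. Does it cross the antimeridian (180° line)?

Naïve |-156.30 − 169.21| = 325.51° > 180°, so the shorter arc goes the other way round — across 180°.
Signed shortest Δλ = ((-156.30 − 169.21 + 180) mod 360) − 180 = 34.49°.
Going east by 34.49° from +169.21° passes through 180° before reaching -156.30°.

Yes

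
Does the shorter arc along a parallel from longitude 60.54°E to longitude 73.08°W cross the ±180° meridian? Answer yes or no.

Signed shortest Δλ = ((-73.08 − 60.54 + 180) mod 360) − 180 = -133.62°.
Going west by 133.62° from +60.54° reaches -73.08° without touching 180°.

No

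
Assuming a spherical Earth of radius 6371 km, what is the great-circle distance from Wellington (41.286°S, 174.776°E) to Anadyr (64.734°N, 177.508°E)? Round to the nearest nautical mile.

6367 nmi

Δλ = 177.508 − 174.776 = 2.732°.
Δφ = 64.734 − -41.286 = 106.020°.
a = sin²(Δφ/2) + cos φ₁ · cos φ₂ · sin²(Δλ/2) = 0.638169.
c = 2·atan2(√a, √(1−a)) = 1.85078 rad → d = 6371·c ≈ 11791.30 km ≈ 6366.79 nmi.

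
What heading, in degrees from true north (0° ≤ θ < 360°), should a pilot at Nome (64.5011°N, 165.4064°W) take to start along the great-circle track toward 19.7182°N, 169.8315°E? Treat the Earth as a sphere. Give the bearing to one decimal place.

212.2°

Δλ = 169.8315 − -165.4064 = 335.2379°; wrapped into (−180°, 180°]: -24.7621°.
θ = atan2( sin Δλ · cos φ₂ , cos φ₁ · sin φ₂ − sin φ₁ · cos φ₂ · cos Δλ )
  = atan2(-0.39429, -0.62630) = -147.807° → normalised to [0°, 360°): 212.193°.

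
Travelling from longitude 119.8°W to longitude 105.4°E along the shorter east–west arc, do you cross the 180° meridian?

Yes

Naïve |105.4 − -119.8| = 225.2° > 180°, so the shorter arc goes the other way round — across 180°.
Signed shortest Δλ = ((105.4 − -119.8 + 180) mod 360) − 180 = -134.8°.
Going west by 134.8° from -119.8° passes through 180° before reaching +105.4°.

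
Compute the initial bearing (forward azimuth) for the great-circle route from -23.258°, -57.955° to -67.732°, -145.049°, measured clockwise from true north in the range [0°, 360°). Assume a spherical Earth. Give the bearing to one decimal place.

204.2°

Δλ = -145.049 − -57.955 = -87.094°.
θ = atan2( sin Δλ · cos φ₂ , cos φ₁ · sin φ₂ − sin φ₁ · cos φ₂ · cos Δλ )
  = atan2(-0.37845, -0.84263) = -155.814° → normalised to [0°, 360°): 204.186°.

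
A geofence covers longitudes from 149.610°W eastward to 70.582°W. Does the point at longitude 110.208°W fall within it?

Yes

Band width going east from -149.610° to -70.582°: ((-70.582 − -149.610) mod 360) = 79.028°.
Offset of -110.208° east of the west edge: ((-110.208 − -149.610) mod 360) = 39.402°.
39.402° ≤ 79.028° ⇒ inside.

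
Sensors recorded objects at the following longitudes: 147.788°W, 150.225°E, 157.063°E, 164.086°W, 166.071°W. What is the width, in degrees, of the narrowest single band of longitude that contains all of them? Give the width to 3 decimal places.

Sort the longitudes: -166.071°, -164.086°, -147.788°, +150.225°, +157.063°.
Eastward gaps between consecutive values (wrapping around): 1.985°, 16.298°, 298.013°, 6.838°, 36.866°.
Largest gap = 298.013° ⇒ minimal covering band is its complement: 360° − 298.013° = 61.987°.
Band runs from +150.225° eastward to -147.788°, crossing the antimeridian.

61.987°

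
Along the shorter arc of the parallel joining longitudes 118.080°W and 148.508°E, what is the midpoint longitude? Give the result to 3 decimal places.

Signed shortest Δλ from -118.080° to +148.508° is -93.412°.
Midpoint longitude = -118.080° + (-93.412°)/2 = -118.080° − 46.706° = -164.786°.
(The naïve average (-118.080 + +148.508)/2 = 15.214° is on the wrong side of the globe.)

164.786°W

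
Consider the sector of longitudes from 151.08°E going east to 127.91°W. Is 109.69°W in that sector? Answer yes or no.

No

Band width going east from +151.08° to -127.91°: ((-127.91 − 151.08) mod 360) = 81.01°.
Offset of -109.69° east of the west edge: ((-109.69 − 151.08) mod 360) = 99.23°.
99.23° > 81.01° ⇒ outside.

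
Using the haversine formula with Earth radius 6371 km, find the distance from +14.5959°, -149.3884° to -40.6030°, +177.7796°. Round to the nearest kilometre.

Δλ = 177.7796 − -149.3884 = 327.1680°; wrapped into (−180°, 180°]: -32.8320°.
Δφ = -40.6030 − 14.5959 = -55.1989°.
a = sin²(Δφ/2) + cos φ₁ · cos φ₂ · sin²(Δλ/2) = 0.273317.
c = 2·atan2(√a, √(1−a)) = 1.10026 rad → d = 6371·c ≈ 7009.75 km.

7010 km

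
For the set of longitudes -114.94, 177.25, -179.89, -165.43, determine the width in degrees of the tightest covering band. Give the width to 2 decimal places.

67.81°

Sort the longitudes: -179.89°, -165.43°, -114.94°, +177.25°.
Eastward gaps between consecutive values (wrapping around): 14.46°, 50.49°, 292.19°, 2.86°.
Largest gap = 292.19° ⇒ minimal covering band is its complement: 360° − 292.19° = 67.81°.
Band runs from +177.25° eastward to -114.94°, crossing the antimeridian.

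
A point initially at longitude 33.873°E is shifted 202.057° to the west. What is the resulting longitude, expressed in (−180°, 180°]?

168.184°W

Start at +33.873°; shift −202.057° → -168.184°.
-168.184° already lies in (−180°, 180°].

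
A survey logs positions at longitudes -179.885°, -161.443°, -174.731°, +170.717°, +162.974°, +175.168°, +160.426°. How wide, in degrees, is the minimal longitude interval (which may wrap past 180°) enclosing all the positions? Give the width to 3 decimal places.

Sort the longitudes: -179.885°, -174.731°, -161.443°, +160.426°, +162.974°, +170.717°, +175.168°.
Eastward gaps between consecutive values (wrapping around): 5.154°, 13.288°, 321.869°, 2.548°, 7.743°, 4.451°, 4.947°.
Largest gap = 321.869° ⇒ minimal covering band is its complement: 360° − 321.869° = 38.131°.
Band runs from +160.426° eastward to -161.443°, crossing the antimeridian.

38.131°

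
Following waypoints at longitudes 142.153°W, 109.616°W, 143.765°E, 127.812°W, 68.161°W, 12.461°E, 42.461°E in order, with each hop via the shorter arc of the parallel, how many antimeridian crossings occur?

2

Leg 1: -142.153° → -109.616°, shortest Δλ = 32.537° (east) — does not cross 180°.
Leg 2: -109.616° → +143.765°, shortest Δλ = -106.619° (west) — crosses 180°.
Leg 3: +143.765° → -127.812°, shortest Δλ = 88.423° (east) — crosses 180°.
Leg 4: -127.812° → -68.161°, shortest Δλ = 59.651° (east) — does not cross 180°.
Leg 5: -68.161° → +12.461°, shortest Δλ = 80.622° (east) — does not cross 180°.
Leg 6: +12.461° → +42.461°, shortest Δλ = 30.0° (east) — does not cross 180°.
Total crossings: 2.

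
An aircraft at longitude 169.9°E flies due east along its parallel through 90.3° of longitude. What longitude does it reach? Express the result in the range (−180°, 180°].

Start at +169.9°; shift +90.3° → +260.2°.
+260.2° lies outside (−180°, 180°]; subtract 360° → -99.8°.

99.8°W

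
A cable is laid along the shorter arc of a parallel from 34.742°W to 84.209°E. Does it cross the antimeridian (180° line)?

No

Signed shortest Δλ = ((84.209 − -34.742 + 180) mod 360) − 180 = 118.951°.
Going east by 118.951° from -34.742° reaches +84.209° without touching 180°.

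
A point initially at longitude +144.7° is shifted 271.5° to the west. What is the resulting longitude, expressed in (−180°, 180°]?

-126.8°

Start at +144.7°; shift −271.5° → -126.8°.
-126.8° already lies in (−180°, 180°].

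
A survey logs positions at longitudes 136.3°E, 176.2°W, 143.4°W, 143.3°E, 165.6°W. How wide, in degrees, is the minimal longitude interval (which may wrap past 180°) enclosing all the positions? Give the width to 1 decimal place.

80.3°

Sort the longitudes: -176.2°, -165.6°, -143.4°, +136.3°, +143.3°.
Eastward gaps between consecutive values (wrapping around): 10.6°, 22.2°, 279.7°, 7.0°, 40.5°.
Largest gap = 279.7° ⇒ minimal covering band is its complement: 360° − 279.7° = 80.3°.
Band runs from +136.3° eastward to -143.4°, crossing the antimeridian.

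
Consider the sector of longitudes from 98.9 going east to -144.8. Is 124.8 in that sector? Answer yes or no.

Yes

Band width going east from +98.9° to -144.8°: ((-144.8 − 98.9) mod 360) = 116.3°.
Offset of +124.8° east of the west edge: ((124.8 − 98.9) mod 360) = 25.9°.
25.9° ≤ 116.3° ⇒ inside.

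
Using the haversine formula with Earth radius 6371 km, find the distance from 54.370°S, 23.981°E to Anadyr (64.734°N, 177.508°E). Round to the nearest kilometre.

18153 km

Δλ = 177.508 − 23.981 = 153.527°.
Δφ = 64.734 − -54.370 = 119.104°.
a = sin²(Δφ/2) + cos φ₁ · cos φ₂ · sin²(Δλ/2) = 0.978806.
c = 2·atan2(√a, √(1−a)) = 2.84939 rad → d = 6371·c ≈ 18153.49 km.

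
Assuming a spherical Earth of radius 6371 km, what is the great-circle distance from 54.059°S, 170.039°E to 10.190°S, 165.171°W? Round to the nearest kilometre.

Δλ = -165.171 − 170.039 = -335.210°; wrapped into (−180°, 180°]: 24.790°.
Δφ = -10.190 − -54.059 = 43.869°.
a = sin²(Δφ/2) + cos φ₁ · cos φ₂ · sin²(Δλ/2) = 0.166154.
c = 2·atan2(√a, √(1−a)) = 0.83969 rad → d = 6371·c ≈ 5349.68 km.

5350 km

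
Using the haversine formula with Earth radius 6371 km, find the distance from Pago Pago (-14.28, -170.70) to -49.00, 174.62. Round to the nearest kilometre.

4087 km

Δλ = 174.62 − -170.70 = 345.32°; wrapped into (−180°, 180°]: -14.68°.
Δφ = -49.00 − -14.28 = -34.72°.
a = sin²(Δφ/2) + cos φ₁ · cos φ₂ · sin²(Δλ/2) = 0.099405.
c = 2·atan2(√a, √(1−a)) = 0.64151 rad → d = 6371·c ≈ 4087.08 km.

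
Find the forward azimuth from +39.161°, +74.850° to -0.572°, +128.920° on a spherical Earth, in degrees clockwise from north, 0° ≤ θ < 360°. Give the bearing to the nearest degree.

115°

Δλ = 128.920 − 74.850 = 54.070°.
θ = atan2( sin Δλ · cos φ₂ , cos φ₁ · sin φ₂ − sin φ₁ · cos φ₂ · cos Δλ )
  = atan2(0.80969, -0.37829) = 115.042° → normalised to [0°, 360°): 115.042°.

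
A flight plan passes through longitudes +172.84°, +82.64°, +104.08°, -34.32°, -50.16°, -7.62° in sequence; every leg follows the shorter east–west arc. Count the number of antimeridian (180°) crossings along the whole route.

Leg 1: +172.84° → +82.64°, shortest Δλ = -90.2° (west) — does not cross 180°.
Leg 2: +82.64° → +104.08°, shortest Δλ = 21.44° (east) — does not cross 180°.
Leg 3: +104.08° → -34.32°, shortest Δλ = -138.4° (west) — does not cross 180°.
Leg 4: -34.32° → -50.16°, shortest Δλ = -15.84° (west) — does not cross 180°.
Leg 5: -50.16° → -7.62°, shortest Δλ = 42.54° (east) — does not cross 180°.
Total crossings: 0.

0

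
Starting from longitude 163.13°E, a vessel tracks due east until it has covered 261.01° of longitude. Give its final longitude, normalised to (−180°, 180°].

64.14°E

Start at +163.13°; shift +261.01° → +424.14°.
+424.14° lies outside (−180°, 180°]; subtract 360° → +64.14°.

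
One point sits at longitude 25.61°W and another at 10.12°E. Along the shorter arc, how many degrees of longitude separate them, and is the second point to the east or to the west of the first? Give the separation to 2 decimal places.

Raw difference: 10.12 − -25.61 = 35.73°.
Normalise into (−180°, 180°]: 35.73° stays 35.73°.
Positive ⇒ the second point lies to the east; separation 35.73°.

35.73° east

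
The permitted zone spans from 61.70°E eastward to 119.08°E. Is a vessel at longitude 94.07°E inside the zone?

Yes

Band width going east from +61.70° to +119.08°: ((119.08 − 61.70) mod 360) = 57.38°.
Offset of +94.07° east of the west edge: ((94.07 − 61.70) mod 360) = 32.37°.
32.37° ≤ 57.38° ⇒ inside.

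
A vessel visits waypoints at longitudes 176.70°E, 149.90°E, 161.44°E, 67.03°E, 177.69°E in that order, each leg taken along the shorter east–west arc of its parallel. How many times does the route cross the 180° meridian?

Leg 1: +176.70° → +149.90°, shortest Δλ = -26.8° (west) — does not cross 180°.
Leg 2: +149.90° → +161.44°, shortest Δλ = 11.54° (east) — does not cross 180°.
Leg 3: +161.44° → +67.03°, shortest Δλ = -94.41° (west) — does not cross 180°.
Leg 4: +67.03° → +177.69°, shortest Δλ = 110.66° (east) — does not cross 180°.
Total crossings: 0.

0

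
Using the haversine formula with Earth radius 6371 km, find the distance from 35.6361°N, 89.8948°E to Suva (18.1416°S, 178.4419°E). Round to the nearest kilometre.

11043 km

Δλ = 178.4419 − 89.8948 = 88.5471°.
Δφ = -18.1416 − 35.6361 = -53.7777°.
a = sin²(Δφ/2) + cos φ₁ · cos φ₂ · sin²(Δλ/2) = 0.580915.
c = 2·atan2(√a, √(1−a)) = 1.73334 rad → d = 6371·c ≈ 11043.12 km.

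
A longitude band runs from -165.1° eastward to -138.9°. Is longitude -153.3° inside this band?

Band width going east from -165.1° to -138.9°: ((-138.9 − -165.1) mod 360) = 26.2°.
Offset of -153.3° east of the west edge: ((-153.3 − -165.1) mod 360) = 11.8°.
11.8° ≤ 26.2° ⇒ inside.

Yes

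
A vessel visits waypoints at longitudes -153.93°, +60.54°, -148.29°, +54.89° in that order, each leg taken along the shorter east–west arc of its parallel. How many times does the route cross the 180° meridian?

3

Leg 1: -153.93° → +60.54°, shortest Δλ = -145.53° (west) — crosses 180°.
Leg 2: +60.54° → -148.29°, shortest Δλ = 151.17° (east) — crosses 180°.
Leg 3: -148.29° → +54.89°, shortest Δλ = -156.82° (west) — crosses 180°.
Total crossings: 3.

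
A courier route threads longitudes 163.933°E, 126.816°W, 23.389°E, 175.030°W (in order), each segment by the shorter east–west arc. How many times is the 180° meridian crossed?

2

Leg 1: +163.933° → -126.816°, shortest Δλ = 69.251° (east) — crosses 180°.
Leg 2: -126.816° → +23.389°, shortest Δλ = 150.205° (east) — does not cross 180°.
Leg 3: +23.389° → -175.030°, shortest Δλ = 161.581° (east) — crosses 180°.
Total crossings: 2.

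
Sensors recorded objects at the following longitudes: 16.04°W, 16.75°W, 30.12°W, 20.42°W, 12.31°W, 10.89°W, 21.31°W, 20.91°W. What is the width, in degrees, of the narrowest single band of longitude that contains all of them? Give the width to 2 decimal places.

Sort the longitudes: -30.12°, -21.31°, -20.91°, -20.42°, -16.75°, -16.04°, -12.31°, -10.89°.
Eastward gaps between consecutive values (wrapping around): 8.81°, 0.40°, 0.49°, 3.67°, 0.71°, 3.73°, 1.42°, 340.77°.
Largest gap = 340.77° ⇒ minimal covering band is its complement: 360° − 340.77° = 19.23°.
Band runs from -30.12° eastward to -10.89°.

19.23°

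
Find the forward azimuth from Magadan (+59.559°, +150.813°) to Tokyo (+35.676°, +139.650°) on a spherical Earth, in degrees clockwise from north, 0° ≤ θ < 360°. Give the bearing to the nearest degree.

202°

Δλ = 139.650 − 150.813 = -11.163°.
θ = atan2( sin Δλ · cos φ₂ , cos φ₁ · sin φ₂ − sin φ₁ · cos φ₂ · cos Δλ )
  = atan2(-0.15727, -0.39162) = -158.121° → normalised to [0°, 360°): 201.879°.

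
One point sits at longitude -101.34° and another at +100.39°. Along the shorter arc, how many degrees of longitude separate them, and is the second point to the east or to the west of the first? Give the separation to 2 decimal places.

158.27° west

Raw difference: 100.39 − -101.34 = 201.73°.
Normalise into (−180°, 180°]: 201.73° − 360° = -158.27°.
Negative ⇒ the second point lies to the west; separation 158.27°.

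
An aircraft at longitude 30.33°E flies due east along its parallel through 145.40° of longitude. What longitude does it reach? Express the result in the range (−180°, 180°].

175.73°E

Start at +30.33°; shift +145.40° → +175.73°.
+175.73° already lies in (−180°, 180°].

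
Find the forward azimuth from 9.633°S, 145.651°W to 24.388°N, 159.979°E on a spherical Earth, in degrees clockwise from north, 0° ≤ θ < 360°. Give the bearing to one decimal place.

Δλ = 159.979 − -145.651 = 305.630°; wrapped into (−180°, 180°]: -54.370°.
θ = atan2( sin Δλ · cos φ₂ , cos φ₁ · sin φ₂ − sin φ₁ · cos φ₂ · cos Δλ )
  = atan2(-0.74027, 0.49587) = -56.184° → normalised to [0°, 360°): 303.816°.

303.8°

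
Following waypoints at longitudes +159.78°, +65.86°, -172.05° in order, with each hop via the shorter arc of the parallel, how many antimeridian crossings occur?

Leg 1: +159.78° → +65.86°, shortest Δλ = -93.92° (west) — does not cross 180°.
Leg 2: +65.86° → -172.05°, shortest Δλ = 122.09° (east) — crosses 180°.
Total crossings: 1.

1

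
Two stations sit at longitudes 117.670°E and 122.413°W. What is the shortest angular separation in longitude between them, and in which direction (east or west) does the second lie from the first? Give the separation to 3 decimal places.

Raw difference: -122.413 − 117.670 = -240.083°.
Normalise into (−180°, 180°]: -240.083° + 360° = 119.917°.
Positive ⇒ the second point lies to the east; separation 119.917°.

119.917° east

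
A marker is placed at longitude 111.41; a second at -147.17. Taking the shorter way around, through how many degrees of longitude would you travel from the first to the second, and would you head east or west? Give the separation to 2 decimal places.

Raw difference: -147.17 − 111.41 = -258.58°.
Normalise into (−180°, 180°]: -258.58° + 360° = 101.42°.
Positive ⇒ the second point lies to the east; separation 101.42°.

101.42° east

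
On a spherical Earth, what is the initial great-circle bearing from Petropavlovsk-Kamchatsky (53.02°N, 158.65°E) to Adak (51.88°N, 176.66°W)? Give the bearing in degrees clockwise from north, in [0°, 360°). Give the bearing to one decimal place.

Δλ = -176.66 − 158.65 = -335.31°; wrapped into (−180°, 180°]: 24.69°.
θ = atan2( sin Δλ · cos φ₂ , cos φ₁ · sin φ₂ − sin φ₁ · cos φ₂ · cos Δλ )
  = atan2(0.25786, 0.02519) = 84.421° → normalised to [0°, 360°): 84.421°.

84.4°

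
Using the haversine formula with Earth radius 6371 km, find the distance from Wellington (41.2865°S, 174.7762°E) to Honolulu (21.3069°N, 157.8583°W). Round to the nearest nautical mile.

4055 nmi

Δλ = -157.8583 − 174.7762 = -332.6345°; wrapped into (−180°, 180°]: 27.3655°.
Δφ = 21.3069 − -41.2865 = 62.5934°.
a = sin²(Δφ/2) + cos φ₁ · cos φ₂ · sin²(Δλ/2) = 0.309020.
c = 2·atan2(√a, √(1−a)) = 1.17888 rad → d = 6371·c ≈ 7510.64 km ≈ 4055.42 nmi.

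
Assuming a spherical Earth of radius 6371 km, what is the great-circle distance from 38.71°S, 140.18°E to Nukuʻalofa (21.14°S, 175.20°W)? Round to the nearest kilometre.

Δλ = -175.20 − 140.18 = -315.38°; wrapped into (−180°, 180°]: 44.62°.
Δφ = -21.14 − -38.71 = 17.57°.
a = sin²(Δφ/2) + cos φ₁ · cos φ₂ · sin²(Δλ/2) = 0.128210.
c = 2·atan2(√a, √(1−a)) = 0.73239 rad → d = 6371·c ≈ 4666.03 km.

4666 km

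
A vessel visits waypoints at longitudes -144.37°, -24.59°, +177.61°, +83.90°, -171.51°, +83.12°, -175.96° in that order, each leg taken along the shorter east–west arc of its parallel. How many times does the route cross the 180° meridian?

4

Leg 1: -144.37° → -24.59°, shortest Δλ = 119.78° (east) — does not cross 180°.
Leg 2: -24.59° → +177.61°, shortest Δλ = -157.8° (west) — crosses 180°.
Leg 3: +177.61° → +83.90°, shortest Δλ = -93.71° (west) — does not cross 180°.
Leg 4: +83.90° → -171.51°, shortest Δλ = 104.59° (east) — crosses 180°.
Leg 5: -171.51° → +83.12°, shortest Δλ = -105.37° (west) — crosses 180°.
Leg 6: +83.12° → -175.96°, shortest Δλ = 100.92° (east) — crosses 180°.
Total crossings: 4.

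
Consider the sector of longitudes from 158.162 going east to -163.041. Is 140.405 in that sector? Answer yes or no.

No

Band width going east from +158.162° to -163.041°: ((-163.041 − 158.162) mod 360) = 38.797°.
Offset of +140.405° east of the west edge: ((140.405 − 158.162) mod 360) = 342.243°.
342.243° > 38.797° ⇒ outside.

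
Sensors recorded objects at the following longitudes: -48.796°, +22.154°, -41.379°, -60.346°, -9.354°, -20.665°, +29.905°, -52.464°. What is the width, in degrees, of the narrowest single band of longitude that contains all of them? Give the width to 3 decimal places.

90.251°

Sort the longitudes: -60.346°, -52.464°, -48.796°, -41.379°, -20.665°, -9.354°, +22.154°, +29.905°.
Eastward gaps between consecutive values (wrapping around): 7.882°, 3.668°, 7.417°, 20.714°, 11.311°, 31.508°, 7.751°, 269.749°.
Largest gap = 269.749° ⇒ minimal covering band is its complement: 360° − 269.749° = 90.251°.
Band runs from -60.346° eastward to +29.905°.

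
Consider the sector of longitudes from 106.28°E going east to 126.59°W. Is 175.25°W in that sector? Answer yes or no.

Band width going east from +106.28° to -126.59°: ((-126.59 − 106.28) mod 360) = 127.13°.
Offset of -175.25° east of the west edge: ((-175.25 − 106.28) mod 360) = 78.47°.
78.47° ≤ 127.13° ⇒ inside.

Yes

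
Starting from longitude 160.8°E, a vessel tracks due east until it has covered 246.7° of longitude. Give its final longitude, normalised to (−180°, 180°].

47.5°E

Start at +160.8°; shift +246.7° → +407.5°.
+407.5° lies outside (−180°, 180°]; subtract 360° → +47.5°.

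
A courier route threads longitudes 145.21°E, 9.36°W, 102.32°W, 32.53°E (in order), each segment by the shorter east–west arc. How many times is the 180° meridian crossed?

0

Leg 1: +145.21° → -9.36°, shortest Δλ = -154.57° (west) — does not cross 180°.
Leg 2: -9.36° → -102.32°, shortest Δλ = -92.96° (west) — does not cross 180°.
Leg 3: -102.32° → +32.53°, shortest Δλ = 134.85° (east) — does not cross 180°.
Total crossings: 0.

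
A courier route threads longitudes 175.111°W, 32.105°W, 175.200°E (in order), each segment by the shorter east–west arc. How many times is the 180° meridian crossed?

1

Leg 1: -175.111° → -32.105°, shortest Δλ = 143.006° (east) — does not cross 180°.
Leg 2: -32.105° → +175.200°, shortest Δλ = -152.695° (west) — crosses 180°.
Total crossings: 1.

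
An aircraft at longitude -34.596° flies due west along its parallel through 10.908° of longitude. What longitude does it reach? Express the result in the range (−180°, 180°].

Start at -34.596°; shift −10.908° → -45.504°.
-45.504° already lies in (−180°, 180°].

-45.504°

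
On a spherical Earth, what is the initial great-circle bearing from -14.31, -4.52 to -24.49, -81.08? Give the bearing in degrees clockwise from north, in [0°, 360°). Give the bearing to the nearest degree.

Δλ = -81.08 − -4.52 = -76.56°.
θ = atan2( sin Δλ · cos φ₂ , cos φ₁ · sin φ₂ − sin φ₁ · cos φ₂ · cos Δλ )
  = atan2(-0.88511, -0.34939) = -111.541° → normalised to [0°, 360°): 248.459°.

248°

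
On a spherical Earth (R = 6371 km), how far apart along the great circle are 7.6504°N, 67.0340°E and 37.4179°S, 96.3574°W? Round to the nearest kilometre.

Δλ = -96.3574 − 67.0340 = -163.3914°.
Δφ = -37.4179 − 7.6504 = -45.0683°.
a = sin²(Δφ/2) + cos φ₁ · cos φ₂ · sin²(Δλ/2) = 0.917603.
c = 2·atan2(√a, √(1−a)) = 2.55931 rad → d = 6371·c ≈ 16305.33 km.

16305 km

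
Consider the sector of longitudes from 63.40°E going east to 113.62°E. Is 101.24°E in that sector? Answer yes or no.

Yes

Band width going east from +63.40° to +113.62°: ((113.62 − 63.40) mod 360) = 50.22°.
Offset of +101.24° east of the west edge: ((101.24 − 63.40) mod 360) = 37.84°.
37.84° ≤ 50.22° ⇒ inside.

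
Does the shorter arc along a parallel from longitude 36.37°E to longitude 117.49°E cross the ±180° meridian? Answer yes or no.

No

Signed shortest Δλ = ((117.49 − 36.37 + 180) mod 360) − 180 = 81.12°.
Going east by 81.12° from +36.37° reaches +117.49° without touching 180°.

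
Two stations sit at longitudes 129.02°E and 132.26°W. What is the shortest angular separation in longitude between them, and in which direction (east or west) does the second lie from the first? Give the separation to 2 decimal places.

98.72° east

Raw difference: -132.26 − 129.02 = -261.28°.
Normalise into (−180°, 180°]: -261.28° + 360° = 98.72°.
Positive ⇒ the second point lies to the east; separation 98.72°.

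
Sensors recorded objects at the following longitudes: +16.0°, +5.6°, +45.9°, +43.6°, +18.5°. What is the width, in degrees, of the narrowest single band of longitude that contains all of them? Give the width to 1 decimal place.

Sort the longitudes: +5.6°, +16.0°, +18.5°, +43.6°, +45.9°.
Eastward gaps between consecutive values (wrapping around): 10.4°, 2.5°, 25.1°, 2.3°, 319.7°.
Largest gap = 319.7° ⇒ minimal covering band is its complement: 360° − 319.7° = 40.3°.
Band runs from +5.6° eastward to +45.9°.

40.3°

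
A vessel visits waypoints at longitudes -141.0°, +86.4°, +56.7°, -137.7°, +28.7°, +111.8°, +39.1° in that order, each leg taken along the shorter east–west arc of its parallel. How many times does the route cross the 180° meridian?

Leg 1: -141.0° → +86.4°, shortest Δλ = -132.6° (west) — crosses 180°.
Leg 2: +86.4° → +56.7°, shortest Δλ = -29.7° (west) — does not cross 180°.
Leg 3: +56.7° → -137.7°, shortest Δλ = 165.6° (east) — crosses 180°.
Leg 4: -137.7° → +28.7°, shortest Δλ = 166.4° (east) — does not cross 180°.
Leg 5: +28.7° → +111.8°, shortest Δλ = 83.1° (east) — does not cross 180°.
Leg 6: +111.8° → +39.1°, shortest Δλ = -72.7° (west) — does not cross 180°.
Total crossings: 2.

2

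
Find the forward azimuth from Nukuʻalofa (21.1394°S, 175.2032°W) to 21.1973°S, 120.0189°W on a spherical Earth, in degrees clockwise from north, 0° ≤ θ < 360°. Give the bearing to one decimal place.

Δλ = -120.0189 − -175.2032 = 55.1843°.
θ = atan2( sin Δλ · cos φ₂ , cos φ₁ · sin φ₂ − sin φ₁ · cos φ₂ · cos Δλ )
  = atan2(0.76545, -0.14528) = 100.747° → normalised to [0°, 360°): 100.747°.

100.7°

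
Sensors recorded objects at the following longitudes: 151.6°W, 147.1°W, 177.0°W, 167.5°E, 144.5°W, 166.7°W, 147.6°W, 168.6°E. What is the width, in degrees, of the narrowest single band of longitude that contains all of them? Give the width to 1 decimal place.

48.0°

Sort the longitudes: -177.0°, -166.7°, -151.6°, -147.6°, -147.1°, -144.5°, +167.5°, +168.6°.
Eastward gaps between consecutive values (wrapping around): 10.3°, 15.1°, 4.0°, 0.5°, 2.6°, 312.0°, 1.1°, 14.4°.
Largest gap = 312.0° ⇒ minimal covering band is its complement: 360° − 312.0° = 48.0°.
Band runs from +167.5° eastward to -144.5°, crossing the antimeridian.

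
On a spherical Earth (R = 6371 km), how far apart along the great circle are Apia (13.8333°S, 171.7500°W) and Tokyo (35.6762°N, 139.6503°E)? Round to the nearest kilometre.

7509 km

Δλ = 139.6503 − -171.7500 = 311.4003°; wrapped into (−180°, 180°]: -48.5997°.
Δφ = 35.6762 − -13.8333 = 49.5095°.
a = sin²(Δφ/2) + cos φ₁ · cos φ₂ · sin²(Δλ/2) = 0.308910.
c = 2·atan2(√a, √(1−a)) = 1.17864 rad → d = 6371·c ≈ 7509.13 km.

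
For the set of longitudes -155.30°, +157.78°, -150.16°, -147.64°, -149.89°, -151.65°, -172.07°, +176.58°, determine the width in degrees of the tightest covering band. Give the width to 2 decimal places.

Sort the longitudes: -172.07°, -155.30°, -151.65°, -150.16°, -149.89°, -147.64°, +157.78°, +176.58°.
Eastward gaps between consecutive values (wrapping around): 16.77°, 3.65°, 1.49°, 0.27°, 2.25°, 305.42°, 18.80°, 11.35°.
Largest gap = 305.42° ⇒ minimal covering band is its complement: 360° − 305.42° = 54.58°.
Band runs from +157.78° eastward to -147.64°, crossing the antimeridian.

54.58°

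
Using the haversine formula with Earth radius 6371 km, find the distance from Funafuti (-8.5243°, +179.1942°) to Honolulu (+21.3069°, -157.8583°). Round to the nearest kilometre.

Δλ = -157.8583 − 179.1942 = -337.0525°; wrapped into (−180°, 180°]: 22.9475°.
Δφ = 21.3069 − -8.5243 = 29.8312°.
a = sin²(Δφ/2) + cos φ₁ · cos φ₂ · sin²(Δλ/2) = 0.102710.
c = 2·atan2(√a, √(1−a)) = 0.65248 rad → d = 6371·c ≈ 4156.95 km.

4157 km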